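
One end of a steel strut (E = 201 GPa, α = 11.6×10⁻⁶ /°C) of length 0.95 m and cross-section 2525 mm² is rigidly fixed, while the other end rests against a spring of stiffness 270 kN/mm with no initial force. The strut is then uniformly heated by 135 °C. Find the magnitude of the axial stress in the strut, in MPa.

σ ≈ 106 MPa (compressive)

If the spring were absent the strut would lengthen by αΔT L = 11.6×10⁻⁶ × 135 × 950 = 1.488 mm.
Let P be the compressive force at the spring. The strut shortens elastically by PL/(AE) and the spring compresses by P/k; together these equal δ_free.
P [ L/(AE) + 1/k ] = δ_free → P [ 950/(2525×201×10³) + 1/(270×10³) ] = 1.488.
P = 1.488 / 5.576×10⁻⁶ = 266800 N.
σ = P/A = 266800/2525 = 105.7 MPa.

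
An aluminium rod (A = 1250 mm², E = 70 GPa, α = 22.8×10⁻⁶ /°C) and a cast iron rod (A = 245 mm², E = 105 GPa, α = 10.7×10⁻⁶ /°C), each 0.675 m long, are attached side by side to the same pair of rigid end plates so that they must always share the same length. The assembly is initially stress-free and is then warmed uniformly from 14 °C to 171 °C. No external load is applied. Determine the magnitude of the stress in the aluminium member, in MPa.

Equilibrium of a rigid end plate with no external load gives equal and opposite internal forces ±P in the two members. Since α_{aluminium} > α_{cast iron}, heating drives the aluminium into compression and the cast iron into tension.
Compatibility of the two members (thermal + elastic change equal): (α₁ − α₂)ΔT = P·[1/(A₁E₁) + 1/(A₂E₂)].
|α₁ − α₂|·ΔT = 12.1×10⁻⁶ × 157 = 0.0019.
1/(A₁E₁) + 1/(A₂E₂) = 1/(1250×70×10³) + 1/(245×105×10³) = 5.03×10⁻⁸ N⁻¹.
P = 0.0019 / 5.03×10⁻⁸ = 37770 N = 37.77 kN.
σ_{aluminium} = P/A₁ = 37770/1250 = 30.21 MPa, compressive.

σ ≈ 30.2 MPa (compressive)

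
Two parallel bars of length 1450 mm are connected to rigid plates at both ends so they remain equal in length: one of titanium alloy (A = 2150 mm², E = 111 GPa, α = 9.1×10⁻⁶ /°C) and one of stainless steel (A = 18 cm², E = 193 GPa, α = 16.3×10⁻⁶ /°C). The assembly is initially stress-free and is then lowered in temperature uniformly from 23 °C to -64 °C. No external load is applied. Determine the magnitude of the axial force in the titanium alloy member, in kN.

P ≈ 88.6 kN (compressive in the titanium alloy)

The stainless steel has the larger α, so on cooling it would change length more than the titanium alloy if both were free. The rigid plates force a common final length, so the stainless steel is put into tension and the titanium alloy into compression, with equal and opposite forces P (no external load).
Setting the final lengths equal and cancelling L: (α₁ − α₂)ΔT = P/(A₁E₁) + P/(A₂E₂).
|α₁ − α₂|·ΔT = 7.2×10⁻⁶ × 87 = 0.0006264.
1/(A₁E₁) + 1/(A₂E₂) = 1/(2150×111×10³) + 1/(1800×193×10³) = 7.069×10⁻⁹ N⁻¹.
P = 0.0006264 / 7.069×10⁻⁹ = 88620 N = 88.62 kN.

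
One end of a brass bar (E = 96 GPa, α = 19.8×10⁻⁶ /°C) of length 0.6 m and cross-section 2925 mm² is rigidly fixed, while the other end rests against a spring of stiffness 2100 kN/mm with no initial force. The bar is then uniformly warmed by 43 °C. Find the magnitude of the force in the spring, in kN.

Free thermal expansion: δ_free = αΔT L = 19.8×10⁻⁶ × 43 × 600 = 0.5108 mm.
Let P be the compressive force at the spring. The bar shortens elastically by PL/(AE) and the spring compresses by P/k; together these equal δ_free.
So P = δ_free / [L/(AE) + 1/k] = 0.5108 / [ 600/(2925×96×10³) + 1/(2100×10³) ].
P = 0.5108 / 2.613×10⁻⁶ = 195500 N.

P ≈ 196 kN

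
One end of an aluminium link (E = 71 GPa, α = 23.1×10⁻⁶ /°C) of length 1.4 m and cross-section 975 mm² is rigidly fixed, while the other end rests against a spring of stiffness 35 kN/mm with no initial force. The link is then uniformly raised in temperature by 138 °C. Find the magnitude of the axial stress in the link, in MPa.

σ ≈ 93.8 MPa (compressive)

If the spring were absent the link would lengthen by αΔT L = 23.1×10⁻⁶ × 138 × 1400 = 4.463 mm.
Let P be the compressive force at the spring. The link shortens elastically by PL/(AE) and the spring compresses by P/k; together these equal δ_free.
P [ L/(AE) + 1/k ] = δ_free → P [ 1400/(975×71×10³) + 1/(35×10³) ] = 4.463.
P = 4.463 / 4.88×10⁻⁵ = 91460 N.
σ = P/A = 91460/975 = 93.81 MPa.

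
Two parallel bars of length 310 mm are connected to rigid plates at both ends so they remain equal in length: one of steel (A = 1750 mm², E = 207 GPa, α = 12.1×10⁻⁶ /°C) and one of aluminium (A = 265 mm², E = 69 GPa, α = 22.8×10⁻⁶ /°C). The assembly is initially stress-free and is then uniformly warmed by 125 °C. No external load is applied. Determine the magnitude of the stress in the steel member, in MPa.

The aluminium has the larger α, so on heating it would change length more than the steel if both were free. The rigid plates force a common final length, so the aluminium is put into compression and the steel into tension, with equal and opposite forces P (no external load).
Equating the net (thermal + elastic) strains gives |α₁ − α₂|·ΔT = P·[1/(A₁E₁) + 1/(A₂E₂)].
|α₁ − α₂|·ΔT = 10.7×10⁻⁶ × 125 = 0.001338.
1/(A₁E₁) + 1/(A₂E₂) = 1/(1750×207×10³) + 1/(265×69×10³) = 5.745×10⁻⁸ N⁻¹.
P = 0.001338 / 5.745×10⁻⁸ = 23280 N = 23.28 kN.
σ_{steel} = P/A₁ = 23280/1750 = 13.3 MPa, tensile.

σ ≈ 13.3 MPa (tensile)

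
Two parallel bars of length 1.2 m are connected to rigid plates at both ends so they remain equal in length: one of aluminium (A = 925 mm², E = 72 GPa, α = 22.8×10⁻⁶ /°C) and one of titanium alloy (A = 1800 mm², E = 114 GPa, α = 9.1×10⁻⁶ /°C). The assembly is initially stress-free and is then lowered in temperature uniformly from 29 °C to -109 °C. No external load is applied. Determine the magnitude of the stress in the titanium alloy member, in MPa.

σ ≈ 52.8 MPa (compressive)

The aluminium has the larger α, so on cooling it would change length more than the titanium alloy if both were free. The rigid plates force a common final length, so the aluminium is put into tension and the titanium alloy into compression, with equal and opposite forces P (no external load).
Compatibility of the two members (thermal + elastic change equal): (α₁ − α₂)ΔT = P·[1/(A₁E₁) + 1/(A₂E₂)].
|α₁ − α₂|·ΔT = 13.7×10⁻⁶ × 138 = 0.001891.
1/(A₁E₁) + 1/(A₂E₂) = 1/(925×72×10³) + 1/(1800×114×10³) = 1.989×10⁻⁸ N⁻¹.
P = 0.001891 / 1.989×10⁻⁸ = 95060 N = 95.06 kN.
σ_{titanium alloy} = P/A₂ = 95060/1800 = 52.81 MPa, compressive.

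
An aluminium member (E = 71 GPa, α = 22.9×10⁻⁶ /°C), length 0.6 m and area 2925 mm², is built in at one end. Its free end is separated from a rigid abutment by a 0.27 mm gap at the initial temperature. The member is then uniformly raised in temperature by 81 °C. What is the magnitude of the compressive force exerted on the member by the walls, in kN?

P ≈ 292 kN

Free thermal elongation = αΔT L = 22.9×10⁻⁶ × 81 × 600 = 1.113 mm.
This exceeds the 0.27 mm gap, so the wall pushes back. The portion of expansion that must be recovered elastically is δ_free − gap = 1.113 − 0.27 = 0.8429 mm.
Compatibility: PL/(AE) = 0.8429 mm, so σ = P/A = E × (0.8429/600) = 99.75 MPa.
P = σA = 99.75 × 2925 = 291.8 kN.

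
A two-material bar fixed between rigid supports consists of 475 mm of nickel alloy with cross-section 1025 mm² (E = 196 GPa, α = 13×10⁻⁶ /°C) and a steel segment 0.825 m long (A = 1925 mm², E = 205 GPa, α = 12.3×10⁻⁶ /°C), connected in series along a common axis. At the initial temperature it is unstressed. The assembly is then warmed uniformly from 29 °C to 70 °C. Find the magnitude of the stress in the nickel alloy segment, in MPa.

Free thermal expansion of the whole bar: Σ αᵢΔT Lᵢ = 13×10⁻⁶×41×475 + 12.3×10⁻⁶×41×825 = 0.6692 mm.
The rigid supports impose zero overall length change; the single axial force P common to all segments must satisfy P Σ Lᵢ/(AᵢEᵢ) = δ_free.
Σ Lᵢ/(AᵢEᵢ) = 475/(1025×196×10³) + 825/(1925×205×10³) = 4.455×10⁻⁶ mm/N.
Hence P = δ_free / Σ(L/AE) = 0.6692/4.455×10⁻⁶ = 150.2 kN (compressive).
σ_{nickel alloy} = P / A = 150200 / 1025 = 146.6 MPa.

σ ≈ 147 MPa (compressive)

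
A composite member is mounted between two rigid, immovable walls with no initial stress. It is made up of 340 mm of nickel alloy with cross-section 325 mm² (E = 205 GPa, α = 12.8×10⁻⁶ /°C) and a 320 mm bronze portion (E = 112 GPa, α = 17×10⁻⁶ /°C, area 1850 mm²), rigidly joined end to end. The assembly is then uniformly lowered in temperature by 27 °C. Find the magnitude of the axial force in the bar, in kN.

If the supports were absent, the total length change would be Σ αᵢΔT Lᵢ = 12.8×10⁻⁶×27×340 + 17×10⁻⁶×27×320 = 0.2644 mm.
The walls prevent any net length change, so an axial force P (same in every segment) develops. Compatibility: P · Σ Lᵢ/(AᵢEᵢ) = δ_free.
Σ Lᵢ/(AᵢEᵢ) = 340/(325×205×10³) + 320/(1850×112×10³) = 6.648×10⁻⁶ mm/N.
So P = 0.2644 / 6.648×10⁻⁶ = 39.77 kN, tensile.

P ≈ 39.8 kN (tensile)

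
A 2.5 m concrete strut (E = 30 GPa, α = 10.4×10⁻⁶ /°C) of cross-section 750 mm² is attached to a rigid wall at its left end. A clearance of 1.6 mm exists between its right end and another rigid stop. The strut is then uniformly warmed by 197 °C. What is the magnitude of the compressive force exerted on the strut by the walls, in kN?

Free thermal elongation = αΔT L = 10.4×10⁻⁶ × 197 × 2500 = 5.122 mm.
This exceeds the 1.6 mm gap, so the wall pushes back. The portion of expansion that must be recovered elastically is δ_free − gap = 5.122 − 1.6 = 3.522 mm.
That suppressed elongation corresponds to σ = E·Δ/L = 30×10³ × 3.522/2500 = 42.26 MPa.
Force on the wall = σA = 42.26 × 750 mm² = 31.7 kN.

P ≈ 31.7 kN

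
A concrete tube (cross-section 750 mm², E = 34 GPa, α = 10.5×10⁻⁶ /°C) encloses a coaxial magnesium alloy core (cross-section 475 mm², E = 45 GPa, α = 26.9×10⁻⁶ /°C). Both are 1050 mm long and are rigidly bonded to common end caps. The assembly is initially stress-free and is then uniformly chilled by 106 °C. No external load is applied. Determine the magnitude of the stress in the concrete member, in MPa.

σ ≈ 27 MPa (compressive)

Equilibrium of a rigid end plate with no external load gives equal and opposite internal forces ±P in the two members. Since α_{magnesium alloy} > α_{concrete}, cooling drives the magnesium alloy into tension and the concrete into compression.
Equating the net (thermal + elastic) strains gives |α₁ − α₂|·ΔT = P·[1/(A₁E₁) + 1/(A₂E₂)].
|α₁ − α₂|·ΔT = 16.4×10⁻⁶ × 106 = 0.001738.
1/(A₁E₁) + 1/(A₂E₂) = 1/(750×34×10³) + 1/(475×45×10³) = 8.6×10⁻⁸ N⁻¹.
P = 0.001738 / 8.6×10⁻⁸ = 20210 N = 20.21 kN.
σ_{concrete} = P/A₁ = 20210/750 = 26.95 MPa, compressive.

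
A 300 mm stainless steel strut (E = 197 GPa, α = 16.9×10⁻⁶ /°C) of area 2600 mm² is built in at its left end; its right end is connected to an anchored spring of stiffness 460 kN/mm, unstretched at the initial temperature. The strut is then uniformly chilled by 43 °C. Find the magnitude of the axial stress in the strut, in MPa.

σ ≈ 30.4 MPa (tensile)

Free thermal contraction: δ_free = αΔT L = 16.9×10⁻⁶ × 43 × 300 = 0.218 mm.
With a force P in the spring, the elastic change of the strut is PL/(AE) and that of the spring is P/k; compatibility requires their sum to equal δ_free.
P [ L/(AE) + 1/k ] = δ_free → P [ 300/(2600×197×10³) + 1/(460×10³) ] = 0.218.
P = 0.218 / 2.76×10⁻⁶ = 79000 N.
σ = P/A = 79000/2600 = 30.38 MPa.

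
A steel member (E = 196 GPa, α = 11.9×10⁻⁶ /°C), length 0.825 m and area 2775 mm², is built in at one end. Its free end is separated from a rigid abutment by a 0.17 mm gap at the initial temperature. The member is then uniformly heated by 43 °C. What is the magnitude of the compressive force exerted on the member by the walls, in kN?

P ≈ 166 kN

If the wall were absent the member would grow by αΔT L = 11.9×10⁻⁶ × 43 × 825 = 0.4222 mm.
This exceeds the 0.17 mm gap, so the wall pushes back. The portion of expansion that must be recovered elastically is δ_free − gap = 0.4222 − 0.17 = 0.2522 mm.
Compatibility: PL/(AE) = 0.2522 mm, so σ = P/A = E × (0.2522/825) = 59.91 MPa.
P = σA = 59.91 × 2775 = 166.2 kN.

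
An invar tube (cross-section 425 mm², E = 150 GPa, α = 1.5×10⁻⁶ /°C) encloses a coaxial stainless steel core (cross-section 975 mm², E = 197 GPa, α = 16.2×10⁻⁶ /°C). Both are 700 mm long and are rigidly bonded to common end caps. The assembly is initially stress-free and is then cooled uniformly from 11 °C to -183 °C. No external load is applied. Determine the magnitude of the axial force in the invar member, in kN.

The stainless steel has the larger α, so on cooling it would change length more than the invar if both were free. The rigid plates force a common final length, so the stainless steel is put into tension and the invar into compression, with equal and opposite forces P (no external load).
Equating the net (thermal + elastic) strains gives |α₁ − α₂|·ΔT = P·[1/(A₁E₁) + 1/(A₂E₂)].
|α₁ − α₂|·ΔT = 14.7×10⁻⁶ × 194 = 0.002852.
1/(A₁E₁) + 1/(A₂E₂) = 1/(425×150×10³) + 1/(975×197×10³) = 2.089×10⁻⁸ N⁻¹.
So P = 0.002852 / 2.089×10⁻⁸ = 136.5 kN.

P ≈ 136 kN (compressive in the invar)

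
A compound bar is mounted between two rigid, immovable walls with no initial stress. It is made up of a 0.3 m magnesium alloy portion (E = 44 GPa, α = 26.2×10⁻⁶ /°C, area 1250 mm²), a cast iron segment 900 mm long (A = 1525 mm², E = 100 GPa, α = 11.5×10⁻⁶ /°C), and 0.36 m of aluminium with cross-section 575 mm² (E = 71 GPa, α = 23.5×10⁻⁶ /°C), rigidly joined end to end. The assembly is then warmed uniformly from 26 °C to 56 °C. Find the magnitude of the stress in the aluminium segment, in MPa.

σ ≈ 69 MPa (compressive)

Free thermal expansion of the whole bar: Σ αᵢΔT Lᵢ = 26.2×10⁻⁶×30×300 + 11.5×10⁻⁶×30×900 + 23.5×10⁻⁶×30×360 = 0.8001 mm.
The walls prevent any net length change, so an axial force P (same in every segment) develops. Compatibility: P · Σ Lᵢ/(AᵢEᵢ) = δ_free.
Σ Lᵢ/(AᵢEᵢ) = 300/(1250×44×10³) + 900/(1525×100×10³) + 360/(575×71×10³) = 2.017×10⁻⁵ mm/N.
So P = 0.8001 / 2.017×10⁻⁵ = 39.66 kN, compressive.
σ_{aluminium} = P / A = 39660 / 575 = 68.97 MPa.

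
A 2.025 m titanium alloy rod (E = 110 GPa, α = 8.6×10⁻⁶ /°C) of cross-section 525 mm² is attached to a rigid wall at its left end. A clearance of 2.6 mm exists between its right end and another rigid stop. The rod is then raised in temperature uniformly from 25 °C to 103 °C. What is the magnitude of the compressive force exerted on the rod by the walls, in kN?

If the wall were absent the rod would grow by αΔT L = 8.6×10⁻⁶ × 78 × 2025 = 1.358 mm.
Since δ_free = 1.36 mm is less than the 2.6 mm gap, the rod never touches the wall. No axial force develops.

P ≈ 0 kN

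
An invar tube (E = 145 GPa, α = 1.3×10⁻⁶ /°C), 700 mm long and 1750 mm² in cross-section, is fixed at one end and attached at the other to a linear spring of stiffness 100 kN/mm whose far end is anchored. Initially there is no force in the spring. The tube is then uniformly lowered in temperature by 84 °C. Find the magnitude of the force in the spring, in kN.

Free thermal contraction: δ_free = αΔT L = 1.3×10⁻⁶ × 84 × 700 = 0.07644 mm.
Let P be the tensile force in the spring. The tube extends elastically by PL/(AE) and the spring stretches by P/k; together these equal δ_free.
P [ L/(AE) + 1/k ] = δ_free → P [ 700/(1750×145×10³) + 1/(100×10³) ] = 0.07644.
P = 0.07644 / 1.276×10⁻⁵ = 5991 N.

P ≈ 5.99 kN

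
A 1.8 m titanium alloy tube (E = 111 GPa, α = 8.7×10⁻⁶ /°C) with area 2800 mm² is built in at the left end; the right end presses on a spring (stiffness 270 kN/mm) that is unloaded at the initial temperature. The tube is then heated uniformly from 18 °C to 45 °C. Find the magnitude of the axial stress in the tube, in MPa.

If the spring were absent the tube would lengthen by αΔT L = 8.7×10⁻⁶ × 27 × 1800 = 0.4228 mm.
With a force P in the spring, the elastic change of the tube is PL/(AE) and that of the spring is P/k; compatibility requires their sum to equal δ_free.
So P = δ_free / [L/(AE) + 1/k] = 0.4228 / [ 1800/(2800×111×10³) + 1/(270×10³) ].
P = 0.4228 / 9.495×10⁻⁶ = 44530 N.
σ = P/A = 44530/2800 = 15.9 MPa.

σ ≈ 15.9 MPa (compressive)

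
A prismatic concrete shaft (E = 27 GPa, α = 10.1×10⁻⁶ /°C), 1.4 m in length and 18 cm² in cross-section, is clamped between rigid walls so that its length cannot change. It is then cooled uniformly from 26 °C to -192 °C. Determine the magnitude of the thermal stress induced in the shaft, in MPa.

The supports are rigid, so the total axial strain is zero. The restrained thermal strain is ε = αΔT = 10.1×10⁻⁶ × 218 = 2201.8×10⁻⁶.
Hence σ = E·αΔT = 27×10³ × 2201.8×10⁻⁶ = 59.45 MPa, tensile.

σ ≈ 59.4 MPa (tensile)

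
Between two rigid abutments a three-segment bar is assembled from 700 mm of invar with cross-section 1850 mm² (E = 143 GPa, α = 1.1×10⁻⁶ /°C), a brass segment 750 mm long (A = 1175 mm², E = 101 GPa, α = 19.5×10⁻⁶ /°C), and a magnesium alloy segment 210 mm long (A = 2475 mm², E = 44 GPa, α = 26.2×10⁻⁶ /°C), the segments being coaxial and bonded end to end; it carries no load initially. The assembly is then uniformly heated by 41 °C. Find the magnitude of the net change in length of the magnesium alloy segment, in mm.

|ΔL| ≈ 0.0739 mm

Free thermal expansion of the whole bar: Σ αᵢΔT Lᵢ = 1.1×10⁻⁶×41×700 + 19.5×10⁻⁶×41×750 + 26.2×10⁻⁶×41×210 = 0.8568 mm.
The rigid supports impose zero overall length change; the single axial force P common to all segments must satisfy P Σ Lᵢ/(AᵢEᵢ) = δ_free.
The series flexibility is Σ Lᵢ/(AᵢEᵢ) = 700/(1850×143×10³) + 750/(1175×101×10³) + 210/(2475×44×10³) = 1.089×10⁻⁵ mm/N.
P = 0.8568 / 1.089×10⁻⁵ = 78650 N = 78.65 kN, compressive.
For the magnesium alloy segment, free thermal change = 26.2×10⁻⁶×41×210 = 0.2256 mm and elastic change from P = 78650×210/(2475×44×10³) = 0.1517 mm; these oppose, so the net change is 0.0739 mm (segment lengthens).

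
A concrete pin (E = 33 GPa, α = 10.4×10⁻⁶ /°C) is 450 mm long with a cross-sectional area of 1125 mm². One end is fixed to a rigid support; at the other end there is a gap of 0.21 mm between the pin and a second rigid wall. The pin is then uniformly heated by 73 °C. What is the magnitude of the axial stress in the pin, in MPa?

If the wall were absent the pin would grow by αΔT L = 10.4×10⁻⁶ × 73 × 450 = 0.3416 mm.
The gap closes (δ_free > 0.21 mm) and the wall then resists a further 0.3416 − 0.21 = 0.1316 mm of expansion.
That suppressed elongation corresponds to σ = E·Δ/L = 33×10³ × 0.1316/450 = 9.654 MPa.

σ ≈ 9.65 MPa (compressive)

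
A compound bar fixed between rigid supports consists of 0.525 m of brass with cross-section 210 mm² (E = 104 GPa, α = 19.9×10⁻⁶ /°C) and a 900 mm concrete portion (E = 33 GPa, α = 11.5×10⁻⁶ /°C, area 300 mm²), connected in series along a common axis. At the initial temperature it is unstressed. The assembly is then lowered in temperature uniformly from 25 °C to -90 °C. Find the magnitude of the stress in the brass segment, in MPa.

σ ≈ 99.1 MPa (tensile)

If the supports were absent, the total length change would be Σ αᵢΔT Lᵢ = 19.9×10⁻⁶×115×525 + 11.5×10⁻⁶×115×900 = 2.392 mm.
The walls prevent any net length change, so an axial force P (same in every segment) develops. Compatibility: P · Σ Lᵢ/(AᵢEᵢ) = δ_free.
Σ Lᵢ/(AᵢEᵢ) = 525/(210×104×10³) + 900/(300×33×10³) = 0.0001149 mm/N.
So P = 2.392 / 0.0001149 = 20.81 kN, tensile.
σ_{brass} = P / A = 20810 / 210 = 99.08 MPa.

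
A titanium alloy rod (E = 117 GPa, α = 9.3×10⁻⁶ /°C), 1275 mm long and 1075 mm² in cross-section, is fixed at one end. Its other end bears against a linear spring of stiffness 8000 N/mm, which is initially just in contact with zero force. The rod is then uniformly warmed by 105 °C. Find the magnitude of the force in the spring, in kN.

P ≈ 9.21 kN

Free thermal expansion: δ_free = αΔT L = 9.3×10⁻⁶ × 105 × 1275 = 1.245 mm.
With a force P in the spring, the elastic change of the rod is PL/(AE) and that of the spring is P/k; compatibility requires their sum to equal δ_free.
P [ L/(AE) + 1/k ] = δ_free → P [ 1275/(1075×117×10³) + 1/(8000) ] = 1.245.
P = 1.245 / 0.0001351 = 9213 N.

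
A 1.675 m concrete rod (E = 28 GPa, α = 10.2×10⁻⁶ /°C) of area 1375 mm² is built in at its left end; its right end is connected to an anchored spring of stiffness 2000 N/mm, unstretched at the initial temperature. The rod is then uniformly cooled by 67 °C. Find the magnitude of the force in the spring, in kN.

P ≈ 2.11 kN

If the spring were absent the rod would shorten by αΔT L = 10.2×10⁻⁶ × 67 × 1675 = 1.145 mm.
Let P be the tensile force in the spring. The rod extends elastically by PL/(AE) and the spring stretches by P/k; together these equal δ_free.
So P = δ_free / [L/(AE) + 1/k] = 1.145 / [ 1675/(1375×28×10³) + 1/(2000) ].
P = 1.145 / 0.0005435 = 2106 N.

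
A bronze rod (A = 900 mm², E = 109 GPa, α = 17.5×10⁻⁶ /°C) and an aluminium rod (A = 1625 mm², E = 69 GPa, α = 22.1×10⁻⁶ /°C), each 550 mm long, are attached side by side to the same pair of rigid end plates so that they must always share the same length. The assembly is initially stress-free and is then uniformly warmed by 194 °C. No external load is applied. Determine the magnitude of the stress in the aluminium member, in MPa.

σ ≈ 28.7 MPa (compressive)

Both members must finish at the same length. With the larger α, the aluminium tends to over-expand; the plates restrain it, putting the aluminium in compression and the bronze in tension. With no external load the two internal forces are equal and opposite, magnitude P.
Compatibility of the two members (thermal + elastic change equal): (α₁ − α₂)ΔT = P·[1/(A₁E₁) + 1/(A₂E₂)].
|α₁ − α₂|·ΔT = 4.6×10⁻⁶ × 194 = 0.0008924.
1/(A₁E₁) + 1/(A₂E₂) = 1/(900×109×10³) + 1/(1625×69×10³) = 1.911×10⁻⁸ N⁻¹.
P = 0.0008924 / 1.911×10⁻⁸ = 46690 N = 46.69 kN.
σ_{aluminium} = P/A₂ = 46690/1625 = 28.73 MPa, compressive.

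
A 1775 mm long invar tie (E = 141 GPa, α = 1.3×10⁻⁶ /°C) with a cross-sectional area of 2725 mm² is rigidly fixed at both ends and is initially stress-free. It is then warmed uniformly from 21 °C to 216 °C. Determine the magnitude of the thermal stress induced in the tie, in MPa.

The supports are rigid, so the total axial strain is zero. The restrained thermal strain is ε = αΔT = 1.3×10⁻⁶ × 195 = 253.5×10⁻⁶.
The stress required to suppress this strain is σ = Eε = 141×10³ × 253.5×10⁻⁶ = 35.74 MPa, compressive since the tie is trying to expand.

σ ≈ 35.7 MPa (compressive)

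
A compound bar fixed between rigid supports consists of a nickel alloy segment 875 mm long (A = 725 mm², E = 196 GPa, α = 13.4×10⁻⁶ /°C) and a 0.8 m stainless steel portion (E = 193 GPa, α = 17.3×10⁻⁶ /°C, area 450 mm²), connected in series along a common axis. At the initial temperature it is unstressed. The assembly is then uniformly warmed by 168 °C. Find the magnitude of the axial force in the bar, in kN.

If the supports were absent, the total length change would be Σ αᵢΔT Lᵢ = 13.4×10⁻⁶×168×875 + 17.3×10⁻⁶×168×800 = 4.295 mm.
The rigid supports impose zero overall length change; the single axial force P common to all segments must satisfy P Σ Lᵢ/(AᵢEᵢ) = δ_free.
Σ Lᵢ/(AᵢEᵢ) = 875/(725×196×10³) + 800/(450×193×10³) = 1.537×10⁻⁵ mm/N.
Hence P = δ_free / Σ(L/AE) = 4.295/1.537×10⁻⁵ = 279.5 kN (compressive).

P ≈ 279 kN (compressive)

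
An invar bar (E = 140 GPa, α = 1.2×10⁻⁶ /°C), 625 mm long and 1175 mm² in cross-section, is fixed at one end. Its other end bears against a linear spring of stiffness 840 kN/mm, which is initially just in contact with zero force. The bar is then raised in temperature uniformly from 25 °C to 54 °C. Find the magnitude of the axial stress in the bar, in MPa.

If the spring were absent the bar would lengthen by αΔT L = 1.2×10⁻⁶ × 29 × 625 = 0.02175 mm.
Let P be the compressive force at the spring. The bar shortens elastically by PL/(AE) and the spring compresses by P/k; together these equal δ_free.
P [ L/(AE) + 1/k ] = δ_free → P [ 625/(1175×140×10³) + 1/(840×10³) ] = 0.02175.
P = 0.02175 / 4.99×10⁻⁶ = 4359 N.
σ = P/A = 4359/1175 = 3.71 MPa.

σ ≈ 3.71 MPa (compressive)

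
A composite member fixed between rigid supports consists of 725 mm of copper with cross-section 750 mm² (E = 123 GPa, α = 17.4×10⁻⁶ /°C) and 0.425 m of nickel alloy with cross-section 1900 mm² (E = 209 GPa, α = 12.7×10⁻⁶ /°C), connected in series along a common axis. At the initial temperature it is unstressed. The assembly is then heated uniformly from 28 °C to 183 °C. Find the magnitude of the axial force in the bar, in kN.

Free thermal expansion of the whole bar: Σ αᵢΔT Lᵢ = 17.4×10⁻⁶×155×725 + 12.7×10⁻⁶×155×425 = 2.792 mm.
The rigid supports impose zero overall length change; the single axial force P common to all segments must satisfy P Σ Lᵢ/(AᵢEᵢ) = δ_free.
The series flexibility is Σ Lᵢ/(AᵢEᵢ) = 725/(750×123×10³) + 425/(1900×209×10³) = 8.929×10⁻⁶ mm/N.
Hence P = δ_free / Σ(L/AE) = 2.792/8.929×10⁻⁶ = 312.7 kN (compressive).

P ≈ 313 kN (compressive)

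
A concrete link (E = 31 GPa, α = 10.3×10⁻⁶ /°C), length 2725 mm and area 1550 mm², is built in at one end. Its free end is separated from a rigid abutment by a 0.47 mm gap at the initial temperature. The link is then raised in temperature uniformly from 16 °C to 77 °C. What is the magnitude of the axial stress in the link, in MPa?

σ ≈ 14.1 MPa (compressive)

Unrestrained expansion: δ_free = αΔT L = 10.3×10⁻⁶ × 61 × 2725 = 1.712 mm.
After closing the 0.47 mm clearance, 1.712 − 0.47 = 1.242 mm of expansion remains to be suppressed by the wall.
Compatibility: PL/(AE) = 1.242 mm, so σ = P/A = E × (1.242/2725) = 14.13 MPa.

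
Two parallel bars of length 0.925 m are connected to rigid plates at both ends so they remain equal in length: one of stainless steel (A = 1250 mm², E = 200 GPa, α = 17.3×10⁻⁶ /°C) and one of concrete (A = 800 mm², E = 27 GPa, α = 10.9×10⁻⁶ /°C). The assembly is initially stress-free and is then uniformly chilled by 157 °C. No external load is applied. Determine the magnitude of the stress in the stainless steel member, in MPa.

Both members must finish at the same length. With the larger α, the stainless steel tends to over-contract; the plates restrain it, putting the stainless steel in tension and the concrete in compression. With no external load the two internal forces are equal and opposite, magnitude P.
Setting the final lengths equal and cancelling L: (α₁ − α₂)ΔT = P/(A₁E₁) + P/(A₂E₂).
|α₁ − α₂|·ΔT = 6.4×10⁻⁶ × 157 = 0.001005.
1/(A₁E₁) + 1/(A₂E₂) = 1/(1250×200×10³) + 1/(800×27×10³) = 5.03×10⁻⁸ N⁻¹.
So P = 0.001005 / 5.03×10⁻⁸ = 19.98 kN.
σ_{stainless steel} = P/A₁ = 19980/1250 = 15.98 MPa, tensile.

σ ≈ 16 MPa (tensile)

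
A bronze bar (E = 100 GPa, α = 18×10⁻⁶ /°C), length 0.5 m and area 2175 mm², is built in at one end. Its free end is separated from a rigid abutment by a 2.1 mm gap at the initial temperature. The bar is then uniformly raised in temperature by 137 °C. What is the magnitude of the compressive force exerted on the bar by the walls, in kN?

Unrestrained expansion: δ_free = αΔT L = 18×10⁻⁶ × 137 × 500 = 1.233 mm.
Since δ_free = 1.23 mm is less than the 2.1 mm gap, the bar never touches the wall. No axial force develops.

P ≈ 0 kN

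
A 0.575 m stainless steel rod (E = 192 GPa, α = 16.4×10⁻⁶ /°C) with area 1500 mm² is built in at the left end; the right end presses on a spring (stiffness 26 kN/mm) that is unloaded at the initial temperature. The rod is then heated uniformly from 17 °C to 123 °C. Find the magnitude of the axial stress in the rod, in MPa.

The unrestrained thermal change is αΔT L = 16.4×10⁻⁶ × 106 × 575 = 0.9996 mm.
With a force P in the spring, the elastic change of the rod is PL/(AE) and that of the spring is P/k; compatibility requires their sum to equal δ_free.
So P = δ_free / [L/(AE) + 1/k] = 0.9996 / [ 575/(1500×192×10³) + 1/(26×10³) ].
P = 0.9996 / 4.046×10⁻⁵ = 24710 N.
σ = P/A = 24710/1500 = 16.47 MPa.

σ ≈ 16.5 MPa (compressive)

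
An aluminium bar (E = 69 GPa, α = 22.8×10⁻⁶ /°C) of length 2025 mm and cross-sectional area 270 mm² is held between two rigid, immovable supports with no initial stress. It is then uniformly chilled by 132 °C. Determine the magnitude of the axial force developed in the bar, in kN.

P ≈ 56.1 kN (tensile)

Full restraint means ε = 0, so the stress is σ = EαΔT = 69×10³ × 22.8×10⁻⁶ × 132 = 207.7 MPa.
P = AEαΔT = 270 × 69×10³ × 22.8×10⁻⁶ × 132 = 56.07 kN (tensile).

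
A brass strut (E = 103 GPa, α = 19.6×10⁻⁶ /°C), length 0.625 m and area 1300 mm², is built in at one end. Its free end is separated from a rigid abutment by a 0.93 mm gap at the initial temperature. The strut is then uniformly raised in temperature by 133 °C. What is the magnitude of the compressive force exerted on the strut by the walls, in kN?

P ≈ 150 kN

Free thermal elongation = αΔT L = 19.6×10⁻⁶ × 133 × 625 = 1.629 mm.
The gap closes (δ_free > 0.93 mm) and the wall then resists a further 1.629 − 0.93 = 0.6993 mm of expansion.
Compatibility: PL/(AE) = 0.6993 mm, so σ = P/A = E × (0.6993/625) = 115.2 MPa.
Force on the wall = σA = 115.2 × 1300 mm² = 149.8 kN.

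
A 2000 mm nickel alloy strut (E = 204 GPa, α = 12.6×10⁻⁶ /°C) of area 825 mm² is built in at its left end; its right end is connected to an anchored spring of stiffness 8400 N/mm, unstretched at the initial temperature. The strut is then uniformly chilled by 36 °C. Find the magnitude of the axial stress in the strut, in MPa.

If the spring were absent the strut would shorten by αΔT L = 12.6×10⁻⁶ × 36 × 2000 = 0.9072 mm.
With a force P in the spring, the elastic change of the strut is PL/(AE) and that of the spring is P/k; compatibility requires their sum to equal δ_free.
So P = δ_free / [L/(AE) + 1/k] = 0.9072 / [ 2000/(825×204×10³) + 1/(8400) ].
P = 0.9072 / 0.0001309 = 6929 N.
σ = P/A = 6929/825 = 8.399 MPa.

σ ≈ 8.4 MPa (tensile)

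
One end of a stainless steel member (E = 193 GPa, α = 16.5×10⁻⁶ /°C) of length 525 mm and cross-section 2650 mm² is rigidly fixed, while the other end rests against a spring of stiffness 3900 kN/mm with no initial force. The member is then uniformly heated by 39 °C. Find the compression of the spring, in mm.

δ ≈ 0.0675 mm

Free thermal expansion: δ_free = αΔT L = 16.5×10⁻⁶ × 39 × 525 = 0.3378 mm.
Let P be the compressive force at the spring. The member shortens elastically by PL/(AE) and the spring compresses by P/k; together these equal δ_free.
P [ L/(AE) + 1/k ] = δ_free → P [ 525/(2650×193×10³) + 1/(3900×10³) ] = 0.3378.
P = 0.3378 / 1.283×10⁻⁶ = 263300 N.
Spring compression = P/k = 263300/(3900×10³) = 0.06752 mm.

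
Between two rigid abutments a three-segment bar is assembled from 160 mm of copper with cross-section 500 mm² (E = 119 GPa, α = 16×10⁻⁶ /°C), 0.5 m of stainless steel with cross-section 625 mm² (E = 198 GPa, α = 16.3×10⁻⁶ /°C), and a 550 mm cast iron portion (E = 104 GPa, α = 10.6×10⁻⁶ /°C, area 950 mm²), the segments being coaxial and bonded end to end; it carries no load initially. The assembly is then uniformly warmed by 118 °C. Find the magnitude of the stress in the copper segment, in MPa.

Free thermal expansion of the whole bar: Σ αᵢΔT Lᵢ = 16×10⁻⁶×118×160 + 16.3×10⁻⁶×118×500 + 10.6×10⁻⁶×118×550 = 1.952 mm.
The walls prevent any net length change, so an axial force P (same in every segment) develops. Compatibility: P · Σ Lᵢ/(AᵢEᵢ) = δ_free.
The series flexibility is Σ Lᵢ/(AᵢEᵢ) = 160/(500×119×10³) + 500/(625×198×10³) + 550/(950×104×10³) = 1.23×10⁻⁵ mm/N.
So P = 1.952 / 1.23×10⁻⁵ = 158.7 kN, compressive.
σ_{copper} = P / A = 158700 / 500 = 317.4 MPa.

σ ≈ 317 MPa (compressive)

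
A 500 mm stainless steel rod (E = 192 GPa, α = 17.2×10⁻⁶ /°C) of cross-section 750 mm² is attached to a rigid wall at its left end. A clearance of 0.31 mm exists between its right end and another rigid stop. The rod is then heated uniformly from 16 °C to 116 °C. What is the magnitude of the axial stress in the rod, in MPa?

σ ≈ 211 MPa (compressive)

If the wall were absent the rod would grow by αΔT L = 17.2×10⁻⁶ × 100 × 500 = 0.86 mm.
This exceeds the 0.31 mm gap, so the wall pushes back. The portion of expansion that must be recovered elastically is δ_free − gap = 0.86 − 0.31 = 0.55 mm.
So σ = E(δ_free − g)/L = 192×10³ × 0.55/500 = 211.2 MPa.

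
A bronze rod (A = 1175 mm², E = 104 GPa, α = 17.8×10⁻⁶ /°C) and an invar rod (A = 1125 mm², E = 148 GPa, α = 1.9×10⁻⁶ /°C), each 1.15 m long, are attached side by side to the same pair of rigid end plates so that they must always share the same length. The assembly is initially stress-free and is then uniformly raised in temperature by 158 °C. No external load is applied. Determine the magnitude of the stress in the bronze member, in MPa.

Equilibrium of a rigid end plate with no external load gives equal and opposite internal forces ±P in the two members. Since α_{bronze} > α_{invar}, heating drives the bronze into compression and the invar into tension.
Compatibility of the two members (thermal + elastic change equal): (α₁ − α₂)ΔT = P·[1/(A₁E₁) + 1/(A₂E₂)].
|α₁ − α₂|·ΔT = 15.9×10⁻⁶ × 158 = 0.002512.
1/(A₁E₁) + 1/(A₂E₂) = 1/(1175×104×10³) + 1/(1125×148×10³) = 1.419×10⁻⁸ N⁻¹.
P = 0.002512 / 1.419×10⁻⁸ = 177000 N = 177 kN.
σ_{bronze} = P/A₁ = 177000/1175 = 150.7 MPa, compressive.

σ ≈ 151 MPa (compressive)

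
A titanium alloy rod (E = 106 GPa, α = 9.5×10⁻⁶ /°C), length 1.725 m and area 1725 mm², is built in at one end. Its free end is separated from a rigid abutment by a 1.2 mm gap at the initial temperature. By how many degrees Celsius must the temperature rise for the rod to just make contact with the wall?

Contact occurs when the free expansion equals the gap: αΔT L = 1.2 mm.
ΔT = 1.2 / (9.5×10⁻⁶ × 1725) = 73.23 °C.

ΔT ≈ 73.2 °C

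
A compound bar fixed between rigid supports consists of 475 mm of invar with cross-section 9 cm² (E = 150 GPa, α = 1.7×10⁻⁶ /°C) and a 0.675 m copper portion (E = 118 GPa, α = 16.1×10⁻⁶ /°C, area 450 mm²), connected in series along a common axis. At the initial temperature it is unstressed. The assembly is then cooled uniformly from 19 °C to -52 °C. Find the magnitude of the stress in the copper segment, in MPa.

With the walls removed the bar would change length by δ_free = Σ αᵢΔT Lᵢ = 1.7×10⁻⁶×71×475 + 16.1×10⁻⁶×71×675 = 0.8289 mm.
The walls prevent any net length change, so an axial force P (same in every segment) develops. Compatibility: P · Σ Lᵢ/(AᵢEᵢ) = δ_free.
The series flexibility is Σ Lᵢ/(AᵢEᵢ) = 475/(900×150×10³) + 675/(450×118×10³) = 1.623×10⁻⁵ mm/N.
So P = 0.8289 / 1.623×10⁻⁵ = 51.07 kN, tensile.
σ_{copper} = P / A = 51070 / 450 = 113.5 MPa.

σ ≈ 113 MPa (tensile)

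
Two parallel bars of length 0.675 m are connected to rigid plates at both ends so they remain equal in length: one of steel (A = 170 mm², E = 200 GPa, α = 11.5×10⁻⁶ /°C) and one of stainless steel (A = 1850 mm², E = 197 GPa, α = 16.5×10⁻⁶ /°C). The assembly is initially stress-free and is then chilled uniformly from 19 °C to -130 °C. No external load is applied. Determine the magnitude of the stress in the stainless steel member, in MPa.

Equilibrium of a rigid end plate with no external load gives equal and opposite internal forces ±P in the two members. Since α_{stainless steel} > α_{steel}, cooling drives the stainless steel into tension and the steel into compression.
Setting the final lengths equal and cancelling L: (α₁ − α₂)ΔT = P/(A₁E₁) + P/(A₂E₂).
|α₁ − α₂|·ΔT = 5×10⁻⁶ × 149 = 0.000745.
1/(A₁E₁) + 1/(A₂E₂) = 1/(170×200×10³) + 1/(1850×197×10³) = 3.216×10⁻⁸ N⁻¹.
P = 0.000745 / 3.216×10⁻⁸ = 23170 N = 23.17 kN.
σ_{stainless steel} = P/A₂ = 23170/1850 = 12.52 MPa, tensile.

σ ≈ 12.5 MPa (tensile)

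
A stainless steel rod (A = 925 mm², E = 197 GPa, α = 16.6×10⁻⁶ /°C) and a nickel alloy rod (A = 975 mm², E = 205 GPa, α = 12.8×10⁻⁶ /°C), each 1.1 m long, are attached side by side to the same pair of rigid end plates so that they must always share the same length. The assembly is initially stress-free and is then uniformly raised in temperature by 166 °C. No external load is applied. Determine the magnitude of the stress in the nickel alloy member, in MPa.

Equilibrium of a rigid end plate with no external load gives equal and opposite internal forces ±P in the two members. Since α_{stainless steel} > α_{nickel alloy}, heating drives the stainless steel into compression and the nickel alloy into tension.
Setting the final lengths equal and cancelling L: (α₁ − α₂)ΔT = P/(A₁E₁) + P/(A₂E₂).
|α₁ − α₂|·ΔT = 3.8×10⁻⁶ × 166 = 0.0006308.
1/(A₁E₁) + 1/(A₂E₂) = 1/(925×197×10³) + 1/(975×205×10³) = 1.049×10⁻⁸ N⁻¹.
P = 0.0006308 / 1.049×10⁻⁸ = 60130 N = 60.13 kN.
σ_{nickel alloy} = P/A₂ = 60130/975 = 61.67 MPa, tensile.

σ ≈ 61.7 MPa (tensile)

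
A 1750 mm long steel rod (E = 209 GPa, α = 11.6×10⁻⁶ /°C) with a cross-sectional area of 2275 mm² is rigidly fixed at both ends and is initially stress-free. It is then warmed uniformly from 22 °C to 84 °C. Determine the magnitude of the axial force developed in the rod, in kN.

P ≈ 342 kN (compressive)

With zero net strain, σ = E·αΔT = 209 GPa × 11.6×10⁻⁶ × 62 = 150.3 MPa.
Then P = σA = 150.3 × 2275 mm² = 342 kN, compressive.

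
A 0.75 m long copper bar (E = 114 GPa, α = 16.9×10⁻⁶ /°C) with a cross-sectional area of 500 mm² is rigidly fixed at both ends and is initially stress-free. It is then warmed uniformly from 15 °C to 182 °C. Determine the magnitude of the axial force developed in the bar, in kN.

P ≈ 161 kN (compressive)

With zero net strain, σ = E·αΔT = 114 GPa × 16.9×10⁻⁶ × 167 = 321.7 MPa.
P = AEαΔT = 500 × 114×10³ × 16.9×10⁻⁶ × 167 = 160.9 kN (compressive).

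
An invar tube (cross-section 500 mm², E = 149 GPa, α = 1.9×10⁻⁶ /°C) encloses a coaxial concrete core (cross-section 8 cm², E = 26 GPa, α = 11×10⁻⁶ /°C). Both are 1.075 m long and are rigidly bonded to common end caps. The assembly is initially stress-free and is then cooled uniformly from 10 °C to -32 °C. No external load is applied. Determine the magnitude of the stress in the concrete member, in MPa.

σ ≈ 7.77 MPa (tensile)

Both members must finish at the same length. With the larger α, the concrete tends to over-contract; the plates restrain it, putting the concrete in tension and the invar in compression. With no external load the two internal forces are equal and opposite, magnitude P.
Setting the final lengths equal and cancelling L: (α₁ − α₂)ΔT = P/(A₁E₁) + P/(A₂E₂).
|α₁ − α₂|·ΔT = 9.1×10⁻⁶ × 42 = 0.0003822.
1/(A₁E₁) + 1/(A₂E₂) = 1/(500×149×10³) + 1/(800×26×10³) = 6.15×10⁻⁸ N⁻¹.
P = 0.0003822 / 6.15×10⁻⁸ = 6215 N = 6.215 kN.
σ_{concrete} = P/A₂ = 6215/800 = 7.768 MPa, tensile.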